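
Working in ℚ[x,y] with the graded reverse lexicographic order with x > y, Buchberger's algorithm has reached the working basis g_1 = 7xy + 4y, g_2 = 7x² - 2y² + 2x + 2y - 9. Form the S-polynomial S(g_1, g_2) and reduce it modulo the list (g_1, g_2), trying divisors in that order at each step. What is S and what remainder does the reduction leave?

lcm(LM(g_1), LM(g_2)) = x²y.
S = (lcm/LT(g_1))·g_1 − (lcm/LT(g_2))·g_2 = 2/7y³ + 2/7xy - 2/7y² + 9/7y.
Reduce S modulo (g_1, g_2) in that order:
  leading term y³: no divisor's leading term divides it; move 2/7y³ to the remainder.
  leading term xy: subtract (2/49)·g_1 from 2/7xy - 2/7y² + 9/7y → -2/7y² + 55/49y
  leading term y²: no divisor's leading term divides it; move -2/7y² to the remainder.
  leading term y: no divisor's leading term divides it; move 55/49y to the remainder.
The remainder 2/7y³ - 2/7y² + 55/49y is nonzero, so it would be added as the next basis element.
An S-polynomial is built so that the two leading terms cancel; whether anything survives reduction is exactly the Gröbner-basis criterion.

S(g_1, g_2) = 2/7y³ + 2/7xy - 2/7y² + 9/7y; remainder on division = 2/7y³ - 2/7y² + 55/49y.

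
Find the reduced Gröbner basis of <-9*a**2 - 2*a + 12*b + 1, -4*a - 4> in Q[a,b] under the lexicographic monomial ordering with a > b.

G = {a + 1, b - 1/2}

Buchberger's algorithm terminates because the ascending chain of leading-term ideals stabilizes.

f_1 = -9*a**2 - 2*a + 12*b + 1, LT = a**2.
f_2 = -4*a - 4, LT = a.

S(f_1,f_2): lcm = a**2. S = -7/9*a - 4/3*b - 1/9.
  reduce S modulo (f_1, f_2):
  remainder -4/3*b + 2/3 ≠ 0; add g_3 = -4/3*b + 2/3 to the basis.

The other S-polynomials (S(f_1,g_3), S(f_2,g_3)) all reduce to 0 modulo the current basis, so we have a Gröbner basis.
Inter-reduce: drop elements whose leading term is divisible by another's, tail-reduce, and make monic.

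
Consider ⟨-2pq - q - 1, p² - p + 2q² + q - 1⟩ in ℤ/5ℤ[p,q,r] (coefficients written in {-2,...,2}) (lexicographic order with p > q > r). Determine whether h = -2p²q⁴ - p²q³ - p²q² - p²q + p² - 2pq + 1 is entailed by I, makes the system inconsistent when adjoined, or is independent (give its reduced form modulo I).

-2p²q⁴ - p²q³ - p²q² - p²q + p² - 2pq + 1 is independent of I; its normal form modulo I is q + 2.

First compute the reduced Gröbner basis of I by Buchberger's algorithm.
f_1 = -2pq - q - 1, LT = pq.
f_2 = p² - p + 2q² + q - 1, LT = p².

S(f_1,f_2): lcm = p²q. S = -pq - 2p - 2q³ - q² + q.
  reduce S modulo (f_1, f_2):
  remainder -2p - 2q³ - q² - q - 2 ≠ 0; add k_3 = -2p - 2q³ - q² - q - 2 to the basis.

S(f_1,k_3): lcm = pq. S = -q⁴ + 2q³ + 2q² + 2q - 2.
  reduce S modulo (f_1, f_2, k_3):
  remainder -q⁴ + 2q³ + 2q² + 2q - 2 ≠ 0; add k_4 = -q⁴ + 2q³ + 2q² + 2q - 2 to the basis.

The other S-polynomials (S(f_2,k_3), S(f_1,k_4), S(f_2,k_4), S(k_3,k_4)) all reduce to 0 modulo the current basis, so we have a Gröbner basis.
Inter-reduce: drop elements whose leading term is divisible by another's, tail-reduce, and make monic.
Reduced Gröbner basis: {p + q³ - 2q² - 2q + 1, q⁴ - 2q³ - 2q² - 2q + 2}.
Label its elements g_1 = p + q³ - 2q² - 2q + 1, g_2 = q⁴ - 2q³ - 2q² - 2q + 2.

Reduce h = -2p²q⁴ - p²q³ - p²q² - p²q + p² - 2pq + 1 modulo G:
  leading term p²q⁴: subtract (-2pq⁴)·g_1 from -2p²q⁴ - p²q³ - p²q² - p²q + p² - 2pq + 1 → -p²q³ - p²q² - p²q + p² + 2pq⁷ + pq⁶ + pq⁵ + 2pq⁴ - 2pq + 1
  leading term p²q³: subtract (-pq³)·g_1 from -p²q³ - p²q² - p²q + p² + 2pq⁷ + pq⁶ + pq⁵ + 2pq⁴ - 2pq + 1 → -p²q² - p²q + p² + 2pq⁷ + 2pq⁶ - pq⁵ + pq³ - 2pq + 1
  leading term p²q²: subtract (-pq²)·g_1 from -p²q² - p²q + p² + 2pq⁷ + 2pq⁶ - pq⁵ + pq³ - 2pq + 1 → -p²q + p² + 2pq⁷ + 2pq⁶ - 2pq⁴ - pq³ + pq² - 2pq + 1
  leading term p²q: subtract (-pq)·g_1 from -p²q + p² + 2pq⁷ + 2pq⁶ - 2pq⁴ - pq³ + pq² - 2pq + 1 → p² + 2pq⁷ + 2pq⁶ - pq⁴ + 2pq³ - pq² - pq + 1
  leading term p²: subtract (p)·g_1 from p² + 2pq⁷ + 2pq⁶ - pq⁴ + 2pq³ - pq² - pq + 1 → 2pq⁷ + 2pq⁶ - pq⁴ + pq³ + pq² + pq - p + 1
  leading term pq⁷: subtract (2q⁷)·g_1 from 2pq⁷ + 2pq⁶ - pq⁴ + pq³ + pq² + pq - p + 1 → 2pq⁶ - pq⁴ + pq³ + pq² + pq - p - 2q¹⁰ - q⁹ - q⁸ - 2q⁷ + 1
  leading term pq⁶: subtract (2q⁶)·g_1 from 2pq⁶ - pq⁴ + pq³ + pq² + pq - p - 2q¹⁰ - q⁹ - q⁸ - 2q⁷ + 1 → -pq⁴ + pq³ + pq² + pq - p - 2q¹⁰ + 2q⁹ - 2q⁸ + 2q⁷ - 2q⁶ + 1
  leading term pq⁴: subtract (-q⁴)·g_1 from -pq⁴ + pq³ + pq² + pq - p - 2q¹⁰ + 2q⁹ - 2q⁸ + 2q⁷ - 2q⁶ + 1 → pq³ + pq² + pq - p - 2q¹⁰ + 2q⁹ - 2q⁸ - 2q⁷ + q⁶ - 2q⁵ + q⁴ + 1
  leading term pq³: subtract (q³)·g_1 from pq³ + pq² + pq - p - 2q¹⁰ + 2q⁹ - 2q⁸ - 2q⁷ + q⁶ - 2q⁵ + q⁴ + 1 → pq² + pq - p - 2q¹⁰ + 2q⁹ - 2q⁸ - 2q⁷ - 2q⁴ - q³ + 1
  leading term pq²: subtract (q²)·g_1 from pq² + pq - p - 2q¹⁰ + 2q⁹ - 2q⁸ - 2q⁷ - 2q⁴ - q³ + 1 → pq - p - 2q¹⁰ + 2q⁹ - 2q⁸ - 2q⁷ - q⁵ + q³ - q² + 1
  leading term pq: subtract (q)·g_1 from pq - p - 2q¹⁰ + 2q⁹ - 2q⁸ - 2q⁷ - q⁵ + q³ - q² + 1 → -p - 2q¹⁰ + 2q⁹ - 2q⁸ - 2q⁷ - q⁵ - q⁴ - 2q³ + q² - q + 1
  leading term p: subtract (-1)·g_1 from -p - 2q¹⁰ + 2q⁹ - 2q⁸ - 2q⁷ - q⁵ - q⁴ - 2q³ + q² - q + 1 → -2q¹⁰ + 2q⁹ - 2q⁸ - 2q⁷ - q⁵ - q⁴ - q³ - q² + 2q + 2
  leading term q¹⁰: subtract (-2q⁶)·g_2 from -2q¹⁰ + 2q⁹ - 2q⁸ - 2q⁷ - q⁵ - q⁴ - q³ - q² + 2q + 2 → -2q⁹ - q⁸ - q⁷ - q⁶ - q⁵ - q⁴ - q³ - q² + 2q + 2
  leading term q⁹: subtract (-2q⁵)·g_2 from -2q⁹ - q⁸ - q⁷ - q⁶ - q⁵ - q⁴ - q³ - q² + 2q + 2 → -2q⁵ - q⁴ - q³ - q² + 2q + 2
  leading term q⁵: subtract (-2q)·g_2 from -2q⁵ - q⁴ - q³ - q² + 2q + 2 → q + 2
  leading term q: no divisor's leading term divides it; move q to the remainder.
  leading term 1: no divisor's leading term divides it; move 2 to the remainder.
  normal form = q + 2.
The normal form is nonzero, so h ∉ I. Since h minus its normal form lies in I, I + (h) = I + (n) where n = q + 2; decide whether this ideal is the whole ring.
Run Buchberger on G together with n (pairs among the g_i already reduce to 0 since G is a Gröbner basis):
g_1 = p + q³ - 2q² - 2q + 1, LT = p.
g_2 = q⁴ - 2q³ - 2q² - 2q + 2, LT = q⁴.
n = q + 2, LT = q.

The S-polynomials (S(g_1,g_2), S(g_1,n), S(g_2,n)) all reduce to 0 modulo the current basis, so we have a Gröbner basis.
Inter-reduce: drop elements whose leading term is divisible by another's, tail-reduce, and make monic.
Reduced Gröbner basis: {p - 1, q + 2}.
The reduced Gröbner basis of I + (h) is {p - 1, q + 2} ≠ {1}, a proper ideal, so the enlarged system stays consistent: h is independent of I, with normal form q + 2.

The remainder on division by a Gröbner basis is unique — it is the normal form.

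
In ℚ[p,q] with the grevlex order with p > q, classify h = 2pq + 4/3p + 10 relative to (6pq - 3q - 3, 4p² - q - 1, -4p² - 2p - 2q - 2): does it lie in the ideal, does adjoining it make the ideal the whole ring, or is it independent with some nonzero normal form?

Adjoining 2pq + 4/3p + 10 makes the ideal the whole ring: the system is inconsistent.

First compute the reduced Gröbner basis of I by Buchberger's algorithm.
f_1 = 6pq - 3q - 3, LT = pq.
f_2 = 4p² - q - 1, LT = p².
f_3 = -4p² - 2p - 2q - 2, LT = p².

S(f_1,f_2): lcm = p²q. S = -½pq + ¼q² - ½p + ¼q.
  leading term pq: subtract (-1/12)·f_1 from -½pq + ¼q² - ½p + ¼q → ¼q² - ½p - ¼
  leading term q²: no divisor's leading term divides it; move ¼q² to the remainder.
  leading term p: no divisor's leading term divides it; move -½p to the remainder.
  leading term 1: no divisor's leading term divides it; move -¼ to the remainder.
  remainder ¼q² - ½p - ¼ ≠ 0; add k_4 = ¼q² - ½p - ¼ to the basis.

S(f_1,f_3): lcm = p²q. S = -pq - ½q² - ½p - ½q.
  leading term pq: subtract (-⅙)·f_1 from -pq - ½q² - ½p - ½q → -½q² - ½p - q - ½
  leading term q²: subtract (-2)·k_4 from -½q² - ½p - q - ½ → -3/2p - q - 1
  leading term p: no divisor's leading term divides it; move -3/2p to the remainder.
  leading term q: no divisor's leading term divides it; move -q to the remainder.
  leading term 1: no divisor's leading term divides it; move -1 to the remainder.
  remainder -3/2p - q - 1 ≠ 0; add k_5 = -3/2p - q - 1 to the basis.

S(f_2,f_3): lcm = p². S = -½p - ¾q - ¾.
  leading term p: subtract (⅓)·k_5 from -½p - ¾q - ¾ → -5/12q - 5/12
  leading term q: no divisor's leading term divides it; move -5/12q to the remainder.
  leading term 1: no divisor's leading term divides it; move -5/12 to the remainder.
  remainder -5/12q - 5/12 ≠ 0; add k_6 = -5/12q - 5/12 to the basis.

The other S-polynomials (S(f_1,k_4), S(f_2,k_4), S(f_3,k_4), S(f_1,k_5), S(f_2,k_5), S(f_3,k_5), S(k_4,k_5), S(f_1,k_6), S(f_2,k_6), S(f_3,k_6), S(k_4,k_6), S(k_5,k_6)) all reduce to 0 modulo the current basis, so we have a Gröbner basis.
Inter-reduce: drop elements whose leading term is divisible by another's, tail-reduce, and make monic.
Reduced Gröbner basis: {p, q + 1}.
Label its elements g_1 = p, g_2 = q + 1.

Reduce h = 2pq + 4/3p + 10 modulo G:
  leading term pq: subtract (2q)·g_1 from 2pq + 4/3p + 10 → 4/3p + 10
  leading term p: subtract (4/3)·g_1 from 4/3p + 10 → 10
  leading term 1: no divisor's leading term divides it; move 10 to the remainder.
  normal form = 10.
The normal form is nonzero, so h ∉ I. Since h minus its normal form lies in I, I + (h) = I + (r) where r = 10; decide whether this ideal is the whole ring.
Here r = 10 is a nonzero constant, hence a unit: 1 ∈ I + (h), the Gröbner basis of I + (h) is {1}, and the enlarged system has no common solution — adjoining h is inconsistent.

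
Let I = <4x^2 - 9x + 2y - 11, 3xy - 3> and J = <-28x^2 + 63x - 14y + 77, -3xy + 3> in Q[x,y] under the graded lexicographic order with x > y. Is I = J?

Yes, the ideals are equal.

Equality of ideals is decidable: compute both reduced Gröbner bases (unique for the ordering) and check whether they agree.
Buchberger on the first generating set:
f_1 = 4x^2 - 9x + 2y - 11, LT = x^2.
f_2 = 3xy - 3, LT = xy.

S(f_1,f_2): lcm = x^2y. S = -9/4xy + 1/2y^2 + x - 11/4y.
  leading term xy: subtract (-3/4)·f_2 from -9/4xy + 1/2y^2 + x - 11/4y → 1/2y^2 + x - 11/4y - 9/4
  leading term y^2: no divisor's leading term divides it; move 1/2y^2 to the remainder.
  leading term x: no divisor's leading term divides it; move x to the remainder.
  leading term y: no divisor's leading term divides it; move -11/4y to the remainder.
  leading term 1: no divisor's leading term divides it; move -9/4 to the remainder.
  remainder 1/2y^2 + x - 11/4y - 9/4 ≠ 0; add g_3 = 1/2y^2 + x - 11/4y - 9/4 to the basis.

S(f_1,g_3): leading monomials are coprime, so the S-polynomial reduces to 0 (Buchberger's first criterion).
S(f_2,g_3): lcm = xy^2. S = -2x^2 + 11/2xy + 9/2x - y.
  leading term x^2: subtract (-1/2)·f_1 from -2x^2 + 11/2xy + 9/2x - y → 11/2xy - 11/2
  leading term xy: subtract (11/6)·f_2 from 11/2xy - 11/2 → 0
  remainder 0.

Every S-polynomial of the final basis reduces to 0, so we have a Gröbner basis.
Inter-reduce: drop elements whose leading term is divisible by another's, tail-reduce, and make monic.
Reduced Gröbner basis: {x^2 - 9/4x + 1/2y - 11/4, xy - 1, y^2 + 2x - 11/2y - 9/2}.

Buchberger on the second generating set:
h_1 = -28x^2 + 63x - 14y + 77, LT = x^2.
h_2 = -3xy + 3, LT = xy.

S(h_1,h_2): lcm = x^2y. S = -9/4xy + 1/2y^2 + x - 11/4y.
  leading term xy: subtract (3/4)·h_2 from -9/4xy + 1/2y^2 + x - 11/4y → 1/2y^2 + x - 11/4y - 9/4
  leading term y^2: no divisor's leading term divides it; move 1/2y^2 to the remainder.
  leading term x: no divisor's leading term divides it; move x to the remainder.
  leading term y: no divisor's leading term divides it; move -11/4y to the remainder.
  leading term 1: no divisor's leading term divides it; move -9/4 to the remainder.
  remainder 1/2y^2 + x - 11/4y - 9/4 ≠ 0; add k_3 = 1/2y^2 + x - 11/4y - 9/4 to the basis.

S(h_1,k_3): leading monomials are coprime, so the S-polynomial reduces to 0 (Buchberger's first criterion).
S(h_2,k_3): lcm = xy^2. S = -2x^2 + 11/2xy + 9/2x - y.
  leading term x^2: subtract (1/14)·h_1 from -2x^2 + 11/2xy + 9/2x - y → 11/2xy - 11/2
  leading term xy: subtract (-11/6)·h_2 from 11/2xy - 11/2 → 0
  remainder 0.

Every S-polynomial of the final basis reduces to 0, so we have a Gröbner basis.
Inter-reduce: drop elements whose leading term is divisible by another's, tail-reduce, and make monic.
Reduced Gröbner basis: {x^2 - 9/4x + 1/2y - 11/4, xy - 1, y^2 + 2x - 11/2y - 9/2}.

The two bases agree; hence the ideals are identical.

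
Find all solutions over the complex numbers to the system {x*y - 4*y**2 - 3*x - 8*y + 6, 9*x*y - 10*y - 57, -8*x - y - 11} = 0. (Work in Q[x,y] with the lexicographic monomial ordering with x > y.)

Compute a lex Gröbner basis by Buchberger's algorithm.
f_1 = x*y - 3*x - 4*y**2 - 8*y + 6, LT = x*y.
f_2 = 9*x*y - 10*y - 57, LT = x*y.
f_3 = -8*x - y - 11, LT = x.

S(f_1,f_2): lcm = x*y. S = -3*x - 4*y**2 - 62/9*y + 37/3.
  leading term x: subtract (3/8)·f_3 from -3*x - 4*y**2 - 62/9*y + 37/3 → -4*y**2 - 469/72*y + 395/24
  leading term y**2: no divisor's leading term divides it; move -4*y**2 to the remainder.
  leading term y: no divisor's leading term divides it; move -469/72*y to the remainder.
  leading term 1: no divisor's leading term divides it; move 395/24 to the remainder.
  remainder -4*y**2 - 469/72*y + 395/24 ≠ 0; add h_4 = -4*y**2 - 469/72*y + 395/24 to the basis.

S(f_1,f_3): lcm = x*y. S = -3*x - 33/8*y**2 - 75/8*y + 6.
  leading term x: subtract (3/8)·f_3 from -3*x - 33/8*y**2 - 75/8*y + 6 → -33/8*y**2 - 9*y + 81/8
  leading term y**2: subtract (33/32)·h_4 from -33/8*y**2 - 9*y + 81/8 → -1753/768*y - 1753/256
  leading term y: no divisor's leading term divides it; move -1753/768*y to the remainder.
  leading term 1: no divisor's leading term divides it; move -1753/256 to the remainder.
  remainder -1753/768*y - 1753/256 ≠ 0; add h_5 = -1753/768*y - 1753/256 to the basis.

S(f_2,f_3): lcm = x*y. S = -1/8*y**2 - 179/72*y - 19/3.
  leading term y**2: subtract (1/32)·h_4 from -1/8*y**2 - 179/72*y - 19/3 → -1753/768*y - 1753/256
  leading term y: subtract (1)·h_5 from -1753/768*y - 1753/256 → 0
  remainder 0.

S(f_1,h_4): lcm = x*y**2. S = -1333/288*x*y + 395/96*x - 4*y**3 - 8*y**2 + 6*y.
  leading term x*y: subtract (-1333/288)·f_1 from -1333/288*x*y + 395/96*x - 4*y**3 - 8*y**2 + 6*y → -469/48*x - 4*y**3 - 1909/72*y**2 - 1117/36*y + 1333/48
  leading term x: subtract (469/384)·f_3 from -469/48*x - 4*y**3 - 1909/72*y**2 - 1117/36*y + 1333/48 → -4*y**3 - 1909/72*y**2 - 34337/1152*y + 15823/384
  leading term y**3: subtract (y)·h_4 from -4*y**3 - 1909/72*y**2 - 34337/1152*y + 15823/384 → -20*y**2 - 53297/1152*y + 15823/384
  leading term y**2: subtract (5)·h_4 from -20*y**2 - 53297/1152*y + 15823/384 → -1753/128*y - 5259/128
  leading term y: subtract (6)·h_5 from -1753/128*y - 5259/128 → 0
  remainder 0.

S(f_2,h_4): lcm = x*y**2. S = -469/288*x*y + 395/96*x - 10/9*y**2 - 19/3*y.
  leading term x*y: subtract (-469/288)·f_1 from -469/288*x*y + 395/96*x - 10/9*y**2 - 19/3*y → -37/48*x - 61/8*y**2 - 697/36*y + 469/48
  leading term x: subtract (37/384)·f_3 from -37/48*x - 61/8*y**2 - 697/36*y + 469/48 → -61/8*y**2 - 22193/1152*y + 4159/384
  leading term y**2: subtract (61/32)·h_4 from -61/8*y**2 - 22193/1152*y + 4159/384 → -1753/256*y - 5259/256
  leading term y: subtract (3)·h_5 from -1753/256*y - 5259/256 → 0
  remainder 0.

S(f_3,h_4): leading monomials are coprime, so the S-polynomial reduces to 0 (Buchberger's first criterion).
S(f_1,h_5): lcm = x*y. S = -6*x - 4*y**2 - 8*y + 6.
  leading term x: subtract (3/4)·f_3 from -6*x - 4*y**2 - 8*y + 6 → -4*y**2 - 29/4*y + 57/4
  leading term y**2: subtract (1)·h_4 from -4*y**2 - 29/4*y + 57/4 → -53/72*y - 53/24
  leading term y: subtract (1696/5259)·h_5 from -53/72*y - 53/24 → 0
  remainder 0.

S(f_2,h_5): lcm = x*y. S = -3*x - 10/9*y - 19/3.
  leading term x: subtract (3/8)·f_3 from -3*x - 10/9*y - 19/3 → -53/72*y - 53/24
  leading term y: subtract (1696/5259)·h_5 from -53/72*y - 53/24 → 0
  remainder 0.

S(f_3,h_5): leading monomials are coprime, so the S-polynomial reduces to 0 (Buchberger's first criterion).
S(h_4,h_5): lcm = y**2. S = -395/288*y - 395/96.
  leading term y: subtract (3160/5259)·h_5 from -395/288*y - 395/96 → 0
  remainder 0.

Every S-polynomial of the final basis reduces to 0, so we have a Gröbner basis.
Inter-reduce: drop elements whose leading term is divisible by another's, tail-reduce, and make monic.
Reduced Gröbner basis: {x + 1, y + 3}.

Elimination: the polynomial y + 3 lies in the elimination ideal for y, so y ∈ {-3}. For each such y, the remaining basis elements (now univariate) give the rest of the solution.
  y = -3: the earlier basis element becomes x + 1 = 0, giving x = -1 — point (-1, -3).
Each listed point satisfies every original equation (direct substitution).

{(-1, -3)}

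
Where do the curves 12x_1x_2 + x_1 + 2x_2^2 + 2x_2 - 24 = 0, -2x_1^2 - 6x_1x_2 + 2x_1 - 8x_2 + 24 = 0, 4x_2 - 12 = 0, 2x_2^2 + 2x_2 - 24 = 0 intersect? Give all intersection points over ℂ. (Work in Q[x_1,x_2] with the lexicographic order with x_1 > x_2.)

{(0, 3)}

Compute a lex Gröbner basis by Buchberger's algorithm.
f_1 = 12x_1x_2 + x_1 + 2x_2^2 + 2x_2 - 24, LT = x_1x_2.
f_2 = -2x_1^2 - 6x_1x_2 + 2x_1 - 8x_2 + 24, LT = x_1^2.
f_3 = 4x_2 - 12, LT = x_2.
f_4 = 2x_2^2 + 2x_2 - 24, LT = x_2^2.

S(f_1,f_2): lcm = x_1^2x_2. S = 1/12x_1^2 - 17/6x_1x_2^2 + 7/6x_1x_2 - 2x_1 - 4x_2^2 + 12x_2.
  reduce S modulo (f_1, f_2, f_3, f_4):
  remainder -1739/864x_1 ≠ 0; add h_5 = -1739/864x_1 to the basis.

The other S-polynomials (S(f_1,f_3), S(f_1,f_4), S(f_2,f_3), S(f_2,f_4), S(f_3,f_4), S(f_1,h_5), S(f_2,h_5), S(f_3,h_5), S(f_4,h_5)) all reduce to 0 modulo the current basis, so we have a Gröbner basis.
Inter-reduce: drop elements whose leading term is divisible by another's, tail-reduce, and make monic.
Reduced Gröbner basis: {x_1, x_2 - 3}.

Since the basis is lex-ordered, x_2 - 3 is univariate in x_2. Its roots are {3}. Back-substituting each root into the other basis elements fixes the other coordinates.
  x_2 = 3: the earlier basis element becomes x_1 = 0, giving x_1 = 0 — point (0, 3).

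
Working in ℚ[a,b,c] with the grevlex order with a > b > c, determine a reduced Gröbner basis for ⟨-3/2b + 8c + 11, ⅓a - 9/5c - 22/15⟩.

G = {a - 27/5c - 22/5, b - 16/3c - 22/3}

f_1 = -3/2b + 8c + 11, LT = b.
f_2 = ⅓a - 9/5c - 22/15, LT = a.

The S-polynomials (S(f_1,f_2)) all reduce to 0 modulo the current basis, so we have a Gröbner basis.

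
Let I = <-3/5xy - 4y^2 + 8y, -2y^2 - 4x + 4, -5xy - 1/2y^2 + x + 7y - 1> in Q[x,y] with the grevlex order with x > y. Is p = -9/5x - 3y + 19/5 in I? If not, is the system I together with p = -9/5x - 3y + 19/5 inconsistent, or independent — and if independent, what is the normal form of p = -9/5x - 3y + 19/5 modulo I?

First compute the reduced Gröbner basis of I by Buchberger's algorithm.
f_1 = -3/5xy - 4y^2 + 8y, LT = xy.
f_2 = -2y^2 - 4x + 4, LT = y^2.
f_3 = -5xy - 1/2y^2 + x + 7y - 1, LT = xy.

S(f_1,f_2): lcm = xy^2. S = 20/3y^3 - 2x^2 - 40/3y^2 + 2x.
  leading term y^3: subtract (-10/3y)·f_2 from 20/3y^3 - 2x^2 - 40/3y^2 + 2x → -2x^2 - 40/3xy - 40/3y^2 + 2x + 40/3y
  leading term x^2: no divisor's leading term divides it; move -2x^2 to the remainder.
  leading term xy: subtract (200/9)·f_1 from -40/3xy - 40/3y^2 + 2x + 40/3y → 680/9y^2 + 2x - 1480/9y
  leading term y^2: subtract (-340/9)·f_2 from 680/9y^2 + 2x - 1480/9y → -1342/9x - 1480/9y + 1360/9
  leading term x: no divisor's leading term divides it; move -1342/9x to the remainder.
  leading term y: no divisor's leading term divides it; move -1480/9y to the remainder.
  leading term 1: no divisor's leading term divides it; move 1360/9 to the remainder.
  remainder -2x^2 - 1342/9x - 1480/9y + 1360/9 ≠ 0; add h_4 = -2x^2 - 1342/9x - 1480/9y + 1360/9 to the basis.

S(f_1,f_3): lcm = xy. S = 197/30y^2 + 1/5x - 179/15y - 1/5.
  leading term y^2: subtract (-197/60)·f_2 from 197/30y^2 + 1/5x - 179/15y - 1/5 → -194/15x - 179/15y + 194/15
  leading term x: no divisor's leading term divides it; move -194/15x to the remainder.
  leading term y: no divisor's leading term divides it; move -179/15y to the remainder.
  leading term 1: no divisor's leading term divides it; move 194/15 to the remainder.
  remainder -194/15x - 179/15y + 194/15 ≠ 0; add h_5 = -194/15x - 179/15y + 194/15 to the basis.

S(f_2,f_3): lcm = xy^2. S = -1/10y^3 + 2x^2 + 1/5xy + 7/5y^2 - 2x - 1/5y.
  leading term y^3: subtract (1/20y)·f_2 from -1/10y^3 + 2x^2 + 1/5xy + 7/5y^2 - 2x - 1/5y → 2x^2 + 2/5xy + 7/5y^2 - 2x - 2/5y
  leading term x^2: subtract (-1)·h_4 from 2x^2 + 2/5xy + 7/5y^2 - 2x - 2/5y → 2/5xy + 7/5y^2 - 1360/9x - 7418/45y + 1360/9
  leading term xy: subtract (-2/3)·f_1 from 2/5xy + 7/5y^2 - 1360/9x - 7418/45y + 1360/9 → -19/15y^2 - 1360/9x - 7178/45y + 1360/9
  leading term y^2: subtract (19/30)·f_2 from -19/15y^2 - 1360/9x - 7178/45y + 1360/9 → -6686/45x - 7178/45y + 6686/45
  leading term x: subtract (3343/291)·h_5 from -6686/45x - 7178/45y + 6686/45 → -32623/1455y
  leading term y: no divisor's leading term divides it; move -32623/1455y to the remainder.
  remainder -32623/1455y ≠ 0; add h_6 = -32623/1455y to the basis.

The other S-polynomials (S(f_1,h_4), S(f_2,h_4), S(f_3,h_4), S(f_1,h_5), S(f_2,h_5), S(f_3,h_5), S(h_4,h_5), S(f_1,h_6), S(f_2,h_6), S(f_3,h_6), S(h_4,h_6), S(h_5,h_6)) all reduce to 0 modulo the current basis, so we have a Gröbner basis.
Inter-reduce: drop elements whose leading term is divisible by another's, tail-reduce, and make monic.
Reduced Gröbner basis: {x - 1, y}.
Label its elements g_1 = x - 1, g_2 = y.

Reduce p = -9/5x - 3y + 19/5 modulo G:
  leading term x: subtract (-9/5)·g_1 from -9/5x - 3y + 19/5 → -3y + 2
  leading term y: subtract (-3)·g_2 from -3y + 2 → 2
  leading term 1: no divisor's leading term divides it; move 2 to the remainder.
  normal form = 2.
The normal form is nonzero, so p ∉ I. Since p minus its normal form lies in I, I + (p) = I + (r) where r = 2; decide whether this ideal is the whole ring.
Here r = 2 is a nonzero constant, hence a unit: 1 ∈ I + (p), the Gröbner basis of I + (p) is {1}, and the enlarged system has no common solution — adjoining p is inconsistent.

Adjoining -9/5x - 3y + 19/5 makes the ideal the whole ring: the system is inconsistent.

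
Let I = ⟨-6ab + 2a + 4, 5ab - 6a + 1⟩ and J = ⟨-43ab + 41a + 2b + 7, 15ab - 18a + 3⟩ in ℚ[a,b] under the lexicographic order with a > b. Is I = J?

For a fixed monomial order, each ideal has a unique reduced Gröbner basis; comparing bases decides equality.
Buchberger on the first generating set:
f_1 = -6ab + 2a + 4, LT = ab.
f_2 = 5ab - 6a + 1, LT = ab.

S(f_1,f_2): lcm = ab. S = 13/15a - 13/15.
  leading term a: no divisor's leading term divides it; move 13/15a to the remainder.
  leading term 1: no divisor's leading term divides it; move -13/15 to the remainder.
  remainder 13/15a - 13/15 ≠ 0; add g_3 = 13/15a - 13/15 to the basis.

S(f_1,g_3): lcm = ab. S = -⅓a + b - ⅔.
  leading term a: subtract (-5/13)·g_3 from -⅓a + b - ⅔ → b - 1
  leading term b: no divisor's leading term divides it; move b to the remainder.
  leading term 1: no divisor's leading term divides it; move -1 to the remainder.
  remainder b - 1 ≠ 0; add g_4 = b - 1 to the basis.

The other S-polynomials (S(f_2,g_3), S(f_1,g_4), S(f_2,g_4), S(g_3,g_4)) all reduce to 0 modulo the current basis, so we have a Gröbner basis.
Inter-reduce: drop elements whose leading term is divisible by another's, tail-reduce, and make monic.
Reduced Gröbner basis: {a - 1, b - 1}.

Buchberger on the second generating set:
h_1 = -43ab + 41a + 2b + 7, LT = ab.
h_2 = 15ab - 18a + 3, LT = ab.

S(h_1,h_2): lcm = ab. S = 53/215a - 2/43b - 78/215.
  leading term a: no divisor's leading term divides it; move 53/215a to the remainder.
  leading term b: no divisor's leading term divides it; move -2/43b to the remainder.
  leading term 1: no divisor's leading term divides it; move -78/215 to the remainder.
  remainder 53/215a - 2/43b - 78/215 ≠ 0; add k_3 = 53/215a - 2/43b - 78/215 to the basis.

S(h_1,k_3): lcm = ab. S = -41/43a + 10/53b² + 3248/2279b - 7/43.
  leading term a: subtract (-205/53)·k_3 from -41/43a + 10/53b² + 3248/2279b - 7/43 → 10/53b² + 66/53b - 83/53
  leading term b²: no divisor's leading term divides it; move 10/53b² to the remainder.
  leading term b: no divisor's leading term divides it; move 66/53b to the remainder.
  leading term 1: no divisor's leading term divides it; move -83/53 to the remainder.
  remainder 10/53b² + 66/53b - 83/53 ≠ 0; add k_4 = 10/53b² + 66/53b - 83/53 to the basis.

The other S-polynomials (S(h_2,k_3), S(h_1,k_4), S(h_2,k_4), S(k_3,k_4)) all reduce to 0 modulo the current basis, so we have a Gröbner basis.
Inter-reduce: drop elements whose leading term is divisible by another's, tail-reduce, and make monic.
Reduced Gröbner basis: {a - 10/53b - 78/53, b² + 33/5b - 83/10}.

The bases are distinct; the ideals are different.

No, the ideals differ.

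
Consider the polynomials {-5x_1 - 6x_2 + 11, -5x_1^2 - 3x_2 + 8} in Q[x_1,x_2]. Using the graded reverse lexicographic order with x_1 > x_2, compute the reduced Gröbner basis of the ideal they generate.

G = {x_2^2 - 13/4x_2 + 9/4, x_1 + 6/5x_2 - 11/5}

Buchberger's algorithm terminates because the ascending chain of leading-term ideals stabilizes.

f_1 = -5x_1 - 6x_2 + 11, LT = x_1.
f_2 = -5x_1^2 - 3x_2 + 8, LT = x_1^2.

S(f_1,f_2): lcm = x_1^2. S = 6/5x_1x_2 - 11/5x_1 - 3/5x_2 + 8/5.
  leading term x_1x_2: subtract (-6/25x_2)·f_1 from 6/5x_1x_2 - 11/5x_1 - 3/5x_2 + 8/5 → -36/25x_2^2 - 11/5x_1 + 51/25x_2 + 8/5
  leading term x_2^2: no divisor's leading term divides it; move -36/25x_2^2 to the remainder.
  leading term x_1: subtract (11/25)·f_1 from -11/5x_1 + 51/25x_2 + 8/5 → 117/25x_2 - 81/25
  leading term x_2: no divisor's leading term divides it; move 117/25x_2 to the remainder.
  leading term 1: no divisor's leading term divides it; move -81/25 to the remainder.
  remainder -36/25x_2^2 + 117/25x_2 - 81/25 ≠ 0; add g_3 = -36/25x_2^2 + 117/25x_2 - 81/25 to the basis.

The other S-polynomials (S(f_1,g_3), S(f_2,g_3)) all reduce to 0 modulo the current basis, so we have a Gröbner basis.
Inter-reduce: drop elements whose leading term is divisible by another's, tail-reduce, and make monic.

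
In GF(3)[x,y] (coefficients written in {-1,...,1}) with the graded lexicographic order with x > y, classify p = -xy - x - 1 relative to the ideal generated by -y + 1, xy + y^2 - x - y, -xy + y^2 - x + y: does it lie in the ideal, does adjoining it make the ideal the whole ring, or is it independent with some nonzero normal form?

First compute the reduced Gröbner basis of I by Buchberger's algorithm.
f_1 = -y + 1, LT = y.
f_2 = xy + y^2 - x - y, LT = xy.
f_3 = -xy + y^2 - x + y, LT = xy.

S(f_1,f_2): lcm = xy. S = -y^2 + y.
  leading term y^2: subtract (y)·f_1 from -y^2 + y → 0
  remainder 0.

S(f_1,f_3): lcm = xy. S = y^2 + x + y.
  leading term y^2: subtract (-y)·f_1 from y^2 + x + y → x - y
  leading term x: no divisor's leading term divides it; move x to the remainder.
  leading term y: subtract (1)·f_1 from -y → -1
  leading term 1: no divisor's leading term divides it; move -1 to the remainder.
  remainder x - 1 ≠ 0; add h_4 = x - 1 to the basis.

S(f_2,f_3): lcm = xy. S = -y^2 + x.
  leading term y^2: subtract (y)·f_1 from -y^2 + x → x - y
  leading term x: subtract (1)·h_4 from x - y → -y + 1
  leading term y: subtract (1)·f_1 from -y + 1 → 0
  remainder 0.

S(f_1,h_4): leading monomials are coprime, so the S-polynomial reduces to 0 (Buchberger's first criterion).
S(f_2,h_4): lcm = xy. S = y^2 - x.
  leading term y^2: subtract (-y)·f_1 from y^2 - x → -x + y
  leading term x: subtract (-1)·h_4 from -x + y → y - 1
  leading term y: subtract (-1)·f_1 from y - 1 → 0
  remainder 0.

S(f_3,h_4): lcm = xy. S = -y^2 + x.
  leading term y^2: subtract (y)·f_1 from -y^2 + x → x - y
  leading term x: subtract (1)·h_4 from x - y → -y + 1
  leading term y: subtract (1)·f_1 from -y + 1 → 0
  remainder 0.

Every S-polynomial of the final basis reduces to 0, so we have a Gröbner basis.
Inter-reduce: drop elements whose leading term is divisible by another's, tail-reduce, and make monic.
Reduced Gröbner basis: {x - 1, y - 1}.
Label its elements g_1 = x - 1, g_2 = y - 1.

Reduce p = -xy - x - 1 modulo G:
  leading term xy: subtract (-y)·g_1 from -xy - x - 1 → -x - y - 1
  leading term x: subtract (-1)·g_1 from -x - y - 1 → -y + 1
  leading term y: subtract (-1)·g_2 from -y + 1 → 0
  normal form = 0.
Since the normal form is 0, p ∈ I.

-xy - x - 1 lies in I (it reduces to 0).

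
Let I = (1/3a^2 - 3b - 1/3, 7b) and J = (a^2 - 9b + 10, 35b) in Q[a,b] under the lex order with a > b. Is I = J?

Equality of ideals is decidable: compute both reduced Gröbner bases (unique for the ordering) and check whether they agree.
Buchberger on the first generating set:
f_1 = 1/3a^2 - 3b - 1/3, LT = a^2.
f_2 = 7b, LT = b.

The S-polynomials (S(f_1,f_2)) all reduce to 0 modulo the current basis, so we have a Gröbner basis.
Inter-reduce: drop elements whose leading term is divisible by another's, tail-reduce, and make monic.
Reduced Gröbner basis: {a^2 - 1, b}.

Buchberger on the second generating set:
h_1 = a^2 - 9b + 10, LT = a^2.
h_2 = 35b, LT = b.

The S-polynomials (S(h_1,h_2)) all reduce to 0 modulo the current basis, so we have a Gröbner basis.
Inter-reduce: drop elements whose leading term is divisible by another's, tail-reduce, and make monic.
Reduced Gröbner basis: {a^2 + 10, b}.

These differ, so the ideals are not equal.
The choice of monomial ordering does not affect the verdict — as long as both bases are computed under the same ordering, their equality decides ideal equality.

No, the ideals differ.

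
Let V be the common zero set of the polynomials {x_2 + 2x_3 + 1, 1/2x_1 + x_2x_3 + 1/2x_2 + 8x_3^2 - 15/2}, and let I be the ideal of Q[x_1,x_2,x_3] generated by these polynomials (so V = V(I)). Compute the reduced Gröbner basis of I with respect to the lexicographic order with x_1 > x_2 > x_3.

G = {x_1 + 12x_3^2 - 4x_3 - 16, x_2 + 2x_3 + 1}

This is the nonlinear analogue of row-reducing a linear system.

f_1 = x_2 + 2x_3 + 1, LT = x_2.
f_2 = 1/2x_1 + x_2x_3 + 1/2x_2 + 8x_3^2 - 15/2, LT = x_1.

The S-polynomials (S(f_1,f_2)) all reduce to 0 modulo the current basis, so we have a Gröbner basis.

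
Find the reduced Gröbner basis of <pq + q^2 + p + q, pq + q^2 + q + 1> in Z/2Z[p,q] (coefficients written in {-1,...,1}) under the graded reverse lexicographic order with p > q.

Buchberger's algorithm terminates because the ascending chain of leading-term ideals stabilizes.

f_1 = pq + q^2 + p + q, LT = pq.
f_2 = pq + q^2 + q + 1, LT = pq.

S(f_1,f_2): lcm = pq. S = p + 1.
  leading term p: no divisor's leading term divides it; move p to the remainder.
  leading term 1: no divisor's leading term divides it; move 1 to the remainder.
  remainder p + 1 ≠ 0; add g_3 = p + 1 to the basis.

S(f_1,g_3): lcm = pq. S = q^2 + p.
  leading term q^2: no divisor's leading term divides it; move q^2 to the remainder.
  leading term p: subtract (1)·g_3 from p → 1
  leading term 1: no divisor's leading term divides it; move 1 to the remainder.
  remainder q^2 + 1 ≠ 0; add g_4 = q^2 + 1 to the basis.

S(f_2,g_3): lcm = pq. S = q^2 + 1.
  leading term q^2: subtract (1)·g_4 from q^2 + 1 → 0
  remainder 0.

S(f_1,g_4): lcm = pq^2. S = q^3 + pq + q^2 + p.
  leading term q^3: subtract (q)·g_4 from q^3 + pq + q^2 + p → pq + q^2 + p + q
  leading term pq: subtract (1)·f_1 from pq + q^2 + p + q → 0
  remainder 0.

S(f_2,g_4): lcm = pq^2. S = q^3 + q^2 + p + q.
  leading term q^3: subtract (q)·g_4 from q^3 + q^2 + p + q → q^2 + p
  leading term q^2: subtract (1)·g_4 from q^2 + p → p + 1
  leading term p: subtract (1)·g_3 from p + 1 → 0
  remainder 0.

S(g_3,g_4): leading monomials are coprime, so the S-polynomial reduces to 0 (Buchberger's first criterion).
Every S-polynomial of the final basis reduces to 0, so we have a Gröbner basis.
Inter-reduce: drop elements whose leading term is divisible by another's, tail-reduce, and make monic.

G = {q^2 + 1, p + 1}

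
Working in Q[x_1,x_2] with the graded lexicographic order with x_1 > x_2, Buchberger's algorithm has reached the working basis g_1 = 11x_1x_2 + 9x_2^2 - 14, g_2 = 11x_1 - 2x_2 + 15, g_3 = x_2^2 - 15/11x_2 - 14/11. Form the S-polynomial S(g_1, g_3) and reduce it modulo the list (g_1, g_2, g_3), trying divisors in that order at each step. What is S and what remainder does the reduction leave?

S(g_1, g_3) = 9/11x_2^3 + 15/11x_1x_2 + 14/11x_1 - 14/11x_2; remainder on division = 0.

lcm(LM(g_1), LM(g_3)) = x_1x_2^2.
S = (lcm/LT(g_1))·g_1 − (lcm/LT(g_3))·g_3 = 9/11x_2^3 + 15/11x_1x_2 + 14/11x_1 - 14/11x_2.
Reduce S modulo (g_1, g_2, g_3) in that order:
  leading term x_2^3: subtract (9/11x_2)·g_3 from 9/11x_2^3 + 15/11x_1x_2 + 14/11x_1 - 14/11x_2 → 15/11x_1x_2 + 135/121x_2^2 + 14/11x_1 - 28/121x_2
  leading term x_1x_2: subtract (15/121)·g_1 from 15/11x_1x_2 + 135/121x_2^2 + 14/11x_1 - 28/121x_2 → 14/11x_1 - 28/121x_2 + 210/121
  leading term x_1: subtract (14/121)·g_2 from 14/11x_1 - 28/121x_2 + 210/121 → 0
The remainder is 0, so this S-polynomial contributes no new basis element.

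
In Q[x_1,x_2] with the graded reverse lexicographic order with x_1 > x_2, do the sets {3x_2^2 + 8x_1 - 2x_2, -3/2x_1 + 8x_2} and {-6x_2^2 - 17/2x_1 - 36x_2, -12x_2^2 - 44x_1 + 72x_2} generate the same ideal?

For a fixed monomial order, each ideal has a unique reduced Gröbner basis; comparing bases decides equality.
Buchberger on the first generating set:
f_1 = 3x_2^2 + 8x_1 - 2x_2, LT = x_2^2.
f_2 = -3/2x_1 + 8x_2, LT = x_1.

S(f_1,f_2): leading monomials are coprime, so the S-polynomial reduces to 0 (Buchberger's first criterion).
Every S-polynomial of the final basis reduces to 0, so we have a Gröbner basis.
Inter-reduce: drop elements whose leading term is divisible by another's, tail-reduce, and make monic.
Reduced Gröbner basis: {x_2^2 + 122/9x_2, x_1 - 16/3x_2}.

Buchberger on the second generating set:
h_1 = -6x_2^2 - 17/2x_1 - 36x_2, LT = x_2^2.
h_2 = -12x_2^2 - 44x_1 + 72x_2, LT = x_2^2.

S(h_1,h_2): lcm = x_2^2. S = -9/4x_1 + 12x_2.
  leading term x_1: no divisor's leading term divides it; move -9/4x_1 to the remainder.
  leading term x_2: no divisor's leading term divides it; move 12x_2 to the remainder.
  remainder -9/4x_1 + 12x_2 ≠ 0; add k_3 = -9/4x_1 + 12x_2 to the basis.

S(h_1,k_3): leading monomials are coprime, so the S-polynomial reduces to 0 (Buchberger's first criterion).
S(h_2,k_3): leading monomials are coprime, so the S-polynomial reduces to 0 (Buchberger's first criterion).
Every S-polynomial of the final basis reduces to 0, so we have a Gröbner basis.
Inter-reduce: drop elements whose leading term is divisible by another's, tail-reduce, and make monic.
Reduced Gröbner basis: {x_2^2 + 122/9x_2, x_1 - 16/3x_2}.

The two bases agree; hence the ideals are identical.

Yes, the ideals are equal.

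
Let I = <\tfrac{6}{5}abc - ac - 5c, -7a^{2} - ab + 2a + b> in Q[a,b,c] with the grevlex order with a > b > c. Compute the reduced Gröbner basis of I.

The reduced Gröbner basis is the canonical form of the ideal for this ordering.

f_1 = \tfrac{6}{5}abc - ac - 5c, LT = abc.
f_2 = -7a^{2} - ab + 2a + b, LT = a^{2}.

S(f_1,f_2): lcm = a^{2}bc. S = -\tfrac{1}{7}ab^{2}c - \tfrac{5}{6}a^{2}c + \tfrac{2}{7}abc + \tfrac{1}{7}b^{2}c - \tfrac{25}{6}ac.
  leading term ab^{2}c: subtract (-\tfrac{5}{42}b)·f_1 from -\tfrac{1}{7}ab^{2}c - \tfrac{5}{6}a^{2}c + \tfrac{2}{7}abc + \tfrac{1}{7}b^{2}c - \tfrac{25}{6}ac → -\tfrac{5}{6}a^{2}c + \tfrac{1}{6}abc + \tfrac{1}{7}b^{2}c - \tfrac{25}{6}ac - \tfrac{25}{42}bc
  leading term a^{2}c: subtract (\tfrac{5}{42}c)·f_2 from -\tfrac{5}{6}a^{2}c + \tfrac{1}{6}abc + \tfrac{1}{7}b^{2}c - \tfrac{25}{6}ac - \tfrac{25}{42}bc → \tfrac{2}{7}abc + \tfrac{1}{7}b^{2}c - \tfrac{185}{42}ac - \tfrac{5}{7}bc
  leading term abc: subtract (\tfrac{5}{21})·f_1 from \tfrac{2}{7}abc + \tfrac{1}{7}b^{2}c - \tfrac{185}{42}ac - \tfrac{5}{7}bc → \tfrac{1}{7}b^{2}c - \tfrac{25}{6}ac - \tfrac{5}{7}bc + \tfrac{25}{21}c
  leading term b^{2}c: no divisor's leading term divides it; move \tfrac{1}{7}b^{2}c to the remainder.
  leading term ac: no divisor's leading term divides it; move -\tfrac{25}{6}ac to the remainder.
  leading term bc: no divisor's leading term divides it; move -\tfrac{5}{7}bc to the remainder.
  leading term c: no divisor's leading term divides it; move \tfrac{25}{21}c to the remainder.
  remainder \tfrac{1}{7}b^{2}c - \tfrac{25}{6}ac - \tfrac{5}{7}bc + \tfrac{25}{21}c ≠ 0; add g_3 = \tfrac{1}{7}b^{2}c - \tfrac{25}{6}ac - \tfrac{5}{7}bc + \tfrac{25}{21}c to the basis.

The other S-polynomials (S(f_1,g_3), S(f_2,g_3)) all reduce to 0 modulo the current basis, so we have a Gröbner basis.

G = {abc - \tfrac{5}{6}ac - \tfrac{25}{6}c, b^{2}c - \tfrac{175}{6}ac - 5bc + \tfrac{25}{3}c, a^{2} + \tfrac{1}{7}ab - \tfrac{2}{7}a - \tfrac{1}{7}b}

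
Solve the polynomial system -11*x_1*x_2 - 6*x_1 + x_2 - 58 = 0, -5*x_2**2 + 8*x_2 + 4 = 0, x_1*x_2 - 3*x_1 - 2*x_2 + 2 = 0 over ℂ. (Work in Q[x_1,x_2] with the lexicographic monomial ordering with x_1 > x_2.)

{(-2, 2)}

Compute a lex Gröbner basis by Buchberger's algorithm.
f_1 = -11*x_1*x_2 - 6*x_1 + x_2 - 58, LT = x_1*x_2.
f_2 = -5*x_2**2 + 8*x_2 + 4, LT = x_2**2.
f_3 = x_1*x_2 - 3*x_1 - 2*x_2 + 2, LT = x_1*x_2.

S(f_1,f_2): lcm = x_1*x_2**2. S = 118/55*x_1*x_2 + 4/5*x_1 - 1/11*x_2**2 + 58/11*x_2.
  leading term x_1*x_2: subtract (-118/605)·f_1 from 118/55*x_1*x_2 + 4/5*x_1 - 1/11*x_2**2 + 58/11*x_2 → -224/605*x_1 - 1/11*x_2**2 + 3308/605*x_2 - 6844/605
  leading term x_1: no divisor's leading term divides it; move -224/605*x_1 to the remainder.
  leading term x_2**2: subtract (1/55)·f_2 from -1/11*x_2**2 + 3308/605*x_2 - 6844/605 → 644/121*x_2 - 6888/605
  leading term x_2: no divisor's leading term divides it; move 644/121*x_2 to the remainder.
  leading term 1: no divisor's leading term divides it; move -6888/605 to the remainder.
  remainder -224/605*x_1 + 644/121*x_2 - 6888/605 ≠ 0; add h_4 = -224/605*x_1 + 644/121*x_2 - 6888/605 to the basis.

S(f_1,f_3): lcm = x_1*x_2. S = 39/11*x_1 + 21/11*x_2 + 36/11.
  leading term x_1: subtract (-2145/224)·h_4 from 39/11*x_1 + 21/11*x_2 + 36/11 → 423/8*x_2 - 423/4
  leading term x_2: no divisor's leading term divides it; move 423/8*x_2 to the remainder.
  leading term 1: no divisor's leading term divides it; move -423/4 to the remainder.
  remainder 423/8*x_2 - 423/4 ≠ 0; add h_5 = 423/8*x_2 - 423/4 to the basis.

S(f_2,f_3): lcm = x_1*x_2**2. S = 7/5*x_1*x_2 - 4/5*x_1 + 2*x_2**2 - 2*x_2.
  leading term x_1*x_2: subtract (-7/55)·f_1 from 7/5*x_1*x_2 - 4/5*x_1 + 2*x_2**2 - 2*x_2 → -86/55*x_1 + 2*x_2**2 - 103/55*x_2 - 406/55
  leading term x_1: subtract (473/112)·h_4 from -86/55*x_1 + 2*x_2**2 - 103/55*x_2 - 406/55 → 2*x_2**2 - 487/20*x_2 + 407/10
  leading term x_2**2: subtract (-2/5)·f_2 from 2*x_2**2 - 487/20*x_2 + 407/10 → -423/20*x_2 + 423/10
  leading term x_2: subtract (-2/5)·h_5 from -423/20*x_2 + 423/10 → 0
  remainder 0.

S(f_1,h_4): lcm = x_1*x_2. S = 6/11*x_1 + 115/8*x_2**2 - 1357/44*x_2 + 58/11.
  leading term x_1: subtract (-165/112)·h_4 from 6/11*x_1 + 115/8*x_2**2 - 1357/44*x_2 + 58/11 → 115/8*x_2**2 - 23*x_2 - 23/2
  leading term x_2**2: subtract (-23/8)·f_2 from 115/8*x_2**2 - 23*x_2 - 23/2 → 0
  remainder 0.

S(f_2,h_4): leading monomials are coprime, so the S-polynomial reduces to 0 (Buchberger's first criterion).
S(f_3,h_4): lcm = x_1*x_2. S = -3*x_1 + 115/8*x_2**2 - 131/4*x_2 + 2.
  leading term x_1: subtract (1815/224)·h_4 from -3*x_1 + 115/8*x_2**2 - 131/4*x_2 + 2 → 115/8*x_2**2 - 607/8*x_2 + 377/4
  leading term x_2**2: subtract (-23/8)·f_2 from 115/8*x_2**2 - 607/8*x_2 + 377/4 → -423/8*x_2 + 423/4
  leading term x_2: subtract (-1)·h_5 from -423/8*x_2 + 423/4 → 0
  remainder 0.

S(f_1,h_5): lcm = x_1*x_2. S = 28/11*x_1 - 1/11*x_2 + 58/11.
  leading term x_1: subtract (-55/8)·h_4 from 28/11*x_1 - 1/11*x_2 + 58/11 → 73/2*x_2 - 73
  leading term x_2: subtract (292/423)·h_5 from 73/2*x_2 - 73 → 0
  remainder 0.

S(f_2,h_5): lcm = x_2**2. S = 2/5*x_2 - 4/5.
  leading term x_2: subtract (16/2115)·h_5 from 2/5*x_2 - 4/5 → 0
  remainder 0.

S(f_3,h_5): lcm = x_1*x_2. S = -x_1 - 2*x_2 + 2.
  leading term x_1: subtract (605/224)·h_4 from -x_1 - 2*x_2 + 2 → -131/8*x_2 + 131/4
  leading term x_2: subtract (-131/423)·h_5 from -131/8*x_2 + 131/4 → 0
  remainder 0.

S(h_4,h_5): leading monomials are coprime, so the S-polynomial reduces to 0 (Buchberger's first criterion).
Every S-polynomial of the final basis reduces to 0, so we have a Gröbner basis.
Inter-reduce: drop elements whose leading term is divisible by another's, tail-reduce, and make monic.
Reduced Gröbner basis: {x_1 + 2, x_2 - 2}.

Since the basis is lex-ordered, x_2 - 2 is univariate in x_2. Its roots are {2}. Back-substituting each root into the other basis elements fixes the other coordinates.
  x_2 = 2: the earlier basis element becomes x_1 + 2 = 0, giving x_1 = -2 — point (-2, 2).
Check: every point annihilates each of the original generators.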